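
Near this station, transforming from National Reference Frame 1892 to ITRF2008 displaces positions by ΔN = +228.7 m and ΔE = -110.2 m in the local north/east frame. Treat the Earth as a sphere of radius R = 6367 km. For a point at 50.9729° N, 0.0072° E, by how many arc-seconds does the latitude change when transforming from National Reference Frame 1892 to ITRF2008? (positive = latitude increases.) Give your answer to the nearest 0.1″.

On a sphere of radius R, 1 rad of latitude = R, so Δφ = ΔN / R = 228.7 / 6367000 = 3.5920e-05 rad = 7.409″.

Δφ = 7.4″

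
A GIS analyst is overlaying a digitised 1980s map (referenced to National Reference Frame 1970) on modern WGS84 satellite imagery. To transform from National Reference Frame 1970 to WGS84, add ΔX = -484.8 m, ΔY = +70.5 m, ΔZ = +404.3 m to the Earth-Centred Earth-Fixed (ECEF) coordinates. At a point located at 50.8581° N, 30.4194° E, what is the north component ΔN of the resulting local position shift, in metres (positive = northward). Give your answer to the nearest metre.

ΔN = 552 m

The local north axis is (−sin φ cos λ, −sin φ sin λ, cos φ), giving ΔN = 324.244 − 27.685 + 255.212 = 551.77 m.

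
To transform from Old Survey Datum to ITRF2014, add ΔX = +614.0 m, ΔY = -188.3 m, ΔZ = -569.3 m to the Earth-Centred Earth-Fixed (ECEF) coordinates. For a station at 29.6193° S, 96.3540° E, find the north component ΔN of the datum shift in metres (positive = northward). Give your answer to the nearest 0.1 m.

ΔN = -621.0 m

The local north axis is (−sin φ cos λ, −sin φ sin λ, cos φ), giving ΔN = -33.584 − 92.493 − 494.909 = -620.99 m.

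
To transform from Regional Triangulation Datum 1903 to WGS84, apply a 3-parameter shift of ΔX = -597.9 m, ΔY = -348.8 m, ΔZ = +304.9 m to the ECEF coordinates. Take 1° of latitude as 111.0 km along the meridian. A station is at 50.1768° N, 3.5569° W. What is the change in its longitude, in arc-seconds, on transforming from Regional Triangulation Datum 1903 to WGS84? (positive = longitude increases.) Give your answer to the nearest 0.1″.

Δλ = -19.5″

sin φ = 0.768024, cos φ = 0.640421, sin λ = -0.062040, cos λ = 0.998074.
East component: ΔE = −sin λ·ΔX + cos λ·ΔY = −(-0.062040)(-597.9) + (0.998074)(-348.8) = -385.22 m.
1° of latitude spans 111000 m; at latitude φ, 1° of longitude spans that × cos φ = 71086.7 m, so Δλ = -385.22 / 71086.7 × 3600 = -19.509″.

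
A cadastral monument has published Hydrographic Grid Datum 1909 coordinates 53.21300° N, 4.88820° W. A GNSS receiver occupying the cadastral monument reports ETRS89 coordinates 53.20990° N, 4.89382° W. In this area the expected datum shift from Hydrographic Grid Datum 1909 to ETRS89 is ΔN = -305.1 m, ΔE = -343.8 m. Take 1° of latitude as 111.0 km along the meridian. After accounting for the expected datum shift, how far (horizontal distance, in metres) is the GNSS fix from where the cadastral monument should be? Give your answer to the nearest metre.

Observed coordinate differences: Δφ = -0.00310°, Δλ = -0.00562°.
Converting to metres (1° lat = 111000 m, cos φ = 0.598842): observed ΔN = -344.1 m, observed ΔE = -373.6 m.
Subtracting the expected shift leaves a residual of -344.1 − (-305.1) = -39.0 m north and -373.6 − (-343.8) = -29.8 m east.
Residual distance = √((-39.0)² + (-29.8)²) = 49.1 m.

49 m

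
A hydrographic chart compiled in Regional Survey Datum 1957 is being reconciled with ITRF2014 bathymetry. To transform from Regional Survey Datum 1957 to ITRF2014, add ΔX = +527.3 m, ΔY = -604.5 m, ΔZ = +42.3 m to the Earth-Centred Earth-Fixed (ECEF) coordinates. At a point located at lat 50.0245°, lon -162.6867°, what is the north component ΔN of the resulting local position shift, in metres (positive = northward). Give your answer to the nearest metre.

At φ = 50.0245°, λ = -162.6867°: sin φ = 0.766319, cos φ = 0.642460, sin λ = -0.297596, cos λ = -0.954692.
ΔN = −sin φ cos λ·ΔX − sin φ sin λ·ΔY + cos φ·ΔZ = −(0.766319)(-0.954692)(527.3) − (0.766319)(-0.297596)(-604.5) + (0.642460)(42.3) = 275.09 m.

ΔN = 275 m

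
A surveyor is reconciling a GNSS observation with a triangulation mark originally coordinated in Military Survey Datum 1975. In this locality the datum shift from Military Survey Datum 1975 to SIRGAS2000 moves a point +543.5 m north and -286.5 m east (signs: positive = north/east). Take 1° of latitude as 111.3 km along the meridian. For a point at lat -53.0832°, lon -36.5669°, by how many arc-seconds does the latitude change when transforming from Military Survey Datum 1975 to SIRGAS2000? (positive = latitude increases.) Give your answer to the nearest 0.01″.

Δφ = 17.58″

1° of latitude = 111.3 km, so Δφ = 543.5 / 111300 = 0.0048832° = 17.580″.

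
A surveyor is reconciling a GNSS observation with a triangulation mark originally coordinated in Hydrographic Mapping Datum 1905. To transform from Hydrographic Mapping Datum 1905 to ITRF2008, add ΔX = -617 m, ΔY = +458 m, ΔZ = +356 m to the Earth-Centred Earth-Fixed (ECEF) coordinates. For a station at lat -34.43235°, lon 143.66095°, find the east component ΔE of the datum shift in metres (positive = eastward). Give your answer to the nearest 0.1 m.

At φ = -34.43235°, λ = 143.66095°: sin φ = -0.565433, cos φ = 0.824794, sin λ = 0.592562, cos λ = -0.805525.
ΔE = −sin λ·ΔX + cos λ·ΔY = −(0.592562)·(-617) + (-0.805525)·(458) = -3.32 m.

ΔE = -3.3 m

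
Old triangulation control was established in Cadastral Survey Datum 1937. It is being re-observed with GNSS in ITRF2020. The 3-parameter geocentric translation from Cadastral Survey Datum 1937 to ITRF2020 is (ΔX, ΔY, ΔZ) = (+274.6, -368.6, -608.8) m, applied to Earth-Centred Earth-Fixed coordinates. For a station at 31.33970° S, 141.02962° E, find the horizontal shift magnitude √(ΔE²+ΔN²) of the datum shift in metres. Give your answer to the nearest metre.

The local east axis at (φ, λ) is (−sin λ, cos λ, 0), so ΔE = −sin(141.02962°)·274.6 + cos(141.02962°)·(-368.6) = 113.87 m.
The local north axis is (−sin φ cos λ, −sin φ sin λ, cos φ), giving ΔN = -111.040 − 120.572 − 519.975 = -751.59 m.
Horizontal magnitude = √(ΔE² + ΔN²) = √(113.87² + (-751.59)²) = 760.17 m.

760 m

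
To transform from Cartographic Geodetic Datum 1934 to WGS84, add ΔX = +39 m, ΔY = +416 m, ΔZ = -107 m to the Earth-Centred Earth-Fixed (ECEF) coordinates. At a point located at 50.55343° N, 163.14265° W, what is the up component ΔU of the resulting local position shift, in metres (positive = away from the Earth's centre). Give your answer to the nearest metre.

ΔU = -183 m

At φ = 50.55343°, λ = -163.14265°: sin φ = 0.772217, cos φ = 0.635358, sin λ = -0.289990, cos λ = -0.957030.
ΔU = cos φ cos λ·ΔX + cos φ sin λ·ΔY + sin φ·ΔZ = (0.635358)(-0.957030)(39) + (0.635358)(-0.289990)(416) + (0.772217)(-107) = -182.99 m.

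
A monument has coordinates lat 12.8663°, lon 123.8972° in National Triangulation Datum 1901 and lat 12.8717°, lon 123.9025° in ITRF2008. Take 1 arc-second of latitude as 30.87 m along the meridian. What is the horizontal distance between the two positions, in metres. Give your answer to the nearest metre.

831 m

Δφ = 12.8717° − 12.8663° = +0.0054°; Δλ = 123.9025° − 123.8972° = +0.0053°.
1° of latitude = 3600 × 30.87 = 111132 m.
ΔN = Δφ × 111132 = 600.1 m; ΔE = Δλ × 111132 × cos(12.8663°) = +0.0053 × 111132 × 0.974892 = 574.2 m.
Distance = √(ΔE² + ΔN²) = √(574.2² + 600.1²) = 830.6 m.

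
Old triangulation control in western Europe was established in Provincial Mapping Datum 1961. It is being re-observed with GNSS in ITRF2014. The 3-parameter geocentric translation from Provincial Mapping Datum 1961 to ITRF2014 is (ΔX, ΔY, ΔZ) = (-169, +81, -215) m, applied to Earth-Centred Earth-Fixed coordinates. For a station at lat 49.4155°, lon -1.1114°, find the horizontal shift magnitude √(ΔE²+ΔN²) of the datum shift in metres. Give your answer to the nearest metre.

78 m

The local east axis at (φ, λ) is (−sin λ, cos λ, 0), so ΔE = −sin(-1.1114°)·(-169) + cos(-1.1114°)·81 = 77.71 m.
The local north axis is (−sin φ cos λ, −sin φ sin λ, cos φ), giving ΔN = 128.322 + 1.193 − 139.872 = -10.36 m.
Horizontal magnitude = √(ΔE² + ΔN²) = √(77.71² + (-10.36)²) = 78.39 m.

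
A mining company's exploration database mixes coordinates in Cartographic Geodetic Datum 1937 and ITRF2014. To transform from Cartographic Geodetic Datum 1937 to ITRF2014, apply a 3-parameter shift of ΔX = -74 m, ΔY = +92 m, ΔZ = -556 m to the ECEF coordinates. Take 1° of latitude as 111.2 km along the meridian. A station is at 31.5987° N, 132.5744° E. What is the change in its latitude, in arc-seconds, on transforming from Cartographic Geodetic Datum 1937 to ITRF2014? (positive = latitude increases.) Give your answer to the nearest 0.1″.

sin φ = 0.523967, cos φ = 0.851739, sin λ = 0.736399, cos λ = -0.676547.
North component: ΔN = −sin φ cos λ·ΔX − sin φ sin λ·ΔY + cos φ·ΔZ = −(0.523967)(-0.676547)(-74) − (0.523967)(0.736399)(92) + (0.851739)(-556) = -535.30 m.
1° of latitude spans 111200 m, so Δφ = -535.30 / 111200 × 3600 = -17.330″.

Δφ = -17.3″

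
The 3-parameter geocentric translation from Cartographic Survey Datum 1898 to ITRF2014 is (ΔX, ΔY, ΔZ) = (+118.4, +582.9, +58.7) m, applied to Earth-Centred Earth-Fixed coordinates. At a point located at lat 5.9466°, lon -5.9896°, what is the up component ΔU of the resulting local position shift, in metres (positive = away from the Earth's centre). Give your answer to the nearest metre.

ΔU = 63 m

At φ = 5.9466°, λ = -5.9896°: sin φ = 0.103602, cos φ = 0.994619, sin λ = -0.104348, cos λ = 0.994541.
ΔU = cos φ cos λ·ΔX + cos φ sin λ·ΔY + sin φ·ΔZ = (0.994619)(0.994541)(118.4) + (0.994619)(-0.104348)(582.9) + (0.103602)(58.7) = 62.70 m.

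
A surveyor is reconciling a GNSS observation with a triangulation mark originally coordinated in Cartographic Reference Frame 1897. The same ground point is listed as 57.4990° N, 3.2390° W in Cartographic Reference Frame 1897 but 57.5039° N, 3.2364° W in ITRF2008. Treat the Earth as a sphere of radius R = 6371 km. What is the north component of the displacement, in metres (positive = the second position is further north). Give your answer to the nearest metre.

ΔN = 545 m

Δφ = 57.5039° − 57.4990° = +0.0049°; Δλ = -3.2364° − -3.2390° = +0.0026°.
1° along a meridian = πR/180 = 111195 m.
ΔN = Δφ × 111195 = 544.9 m; ΔE = Δλ × 111195 × cos(57.4990°) = +0.0026 × 111195 × 0.537314 = 155.3 m.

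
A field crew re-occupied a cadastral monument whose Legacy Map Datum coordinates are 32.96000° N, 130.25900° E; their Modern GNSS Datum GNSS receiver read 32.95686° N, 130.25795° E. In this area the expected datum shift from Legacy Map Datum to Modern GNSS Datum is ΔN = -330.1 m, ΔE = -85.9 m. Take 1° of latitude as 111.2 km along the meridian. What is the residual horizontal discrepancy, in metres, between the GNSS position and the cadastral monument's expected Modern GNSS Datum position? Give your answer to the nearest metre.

Observed coordinate differences: Δφ = -0.00314°, Δλ = -0.00105°.
Converting to metres (1° lat = 111200 m, cos φ = 0.839051): observed ΔN = -349.2 m, observed ΔE = -98.0 m.
Subtracting the expected shift leaves a residual of -349.2 − (-330.1) = -19.1 m north and -98.0 − (-85.9) = -12.1 m east.
Residual distance = √((-19.1)² + (-12.1)²) = 22.6 m.

23 m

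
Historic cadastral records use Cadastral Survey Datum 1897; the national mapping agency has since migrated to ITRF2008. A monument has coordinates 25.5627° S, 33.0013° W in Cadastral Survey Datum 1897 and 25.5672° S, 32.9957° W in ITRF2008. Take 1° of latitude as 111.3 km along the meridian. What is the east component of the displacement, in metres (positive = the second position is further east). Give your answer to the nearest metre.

ΔE = 562 m

Δφ = -25.5672° − -25.5627° = -0.0045°; Δλ = -32.9957° − -33.0013° = +0.0056°.
ΔN = Δφ × 111300 = -500.9 m; ΔE = Δλ × 111300 × cos(-25.5627°) = +0.0056 × 111300 × 0.902114 = 562.3 m.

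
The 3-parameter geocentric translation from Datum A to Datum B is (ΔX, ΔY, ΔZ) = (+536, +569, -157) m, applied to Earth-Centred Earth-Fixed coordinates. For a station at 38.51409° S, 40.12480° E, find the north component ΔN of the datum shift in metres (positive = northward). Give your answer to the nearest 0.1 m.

ΔN = 360.7 m

At φ = -38.51409°, λ = 40.12480°: sin φ = -0.622707, cos φ = 0.782455, sin λ = 0.644455, cos λ = 0.764643.
ΔN = −sin φ cos λ·ΔX − sin φ sin λ·ΔY + cos φ·ΔZ = −(-0.622707)(0.764643)(536) − (-0.622707)(0.644455)(569) + (0.782455)(-157) = 360.71 m.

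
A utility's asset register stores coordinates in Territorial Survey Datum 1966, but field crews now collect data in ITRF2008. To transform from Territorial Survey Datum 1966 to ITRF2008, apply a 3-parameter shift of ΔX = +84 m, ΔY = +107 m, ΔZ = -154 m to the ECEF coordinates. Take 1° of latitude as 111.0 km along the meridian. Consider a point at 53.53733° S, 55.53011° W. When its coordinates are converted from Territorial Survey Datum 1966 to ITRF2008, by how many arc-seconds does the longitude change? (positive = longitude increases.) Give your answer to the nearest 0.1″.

sin φ = -0.804244, cos φ = 0.594299, sin λ = -0.824424, cos λ = 0.565973.
East component: ΔE = −sin λ·ΔX + cos λ·ΔY = −(-0.824424)(84) + (0.565973)(107) = 129.81 m.
1° of latitude spans 111000 m; at latitude φ, 1° of longitude spans that × cos φ = 65967.2 m, so Δλ = 129.81 / 65967.2 × 3600 = 7.084″.

Δλ = 7.1″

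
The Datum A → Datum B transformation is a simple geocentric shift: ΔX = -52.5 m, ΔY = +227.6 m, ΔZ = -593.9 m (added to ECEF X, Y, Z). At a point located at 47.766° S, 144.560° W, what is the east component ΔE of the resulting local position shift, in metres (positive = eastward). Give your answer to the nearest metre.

At φ = -47.766°, λ = -144.560°: sin φ = -0.740406, cos φ = 0.672160, sin λ = -0.579850, cos λ = -0.814723.
ΔE = −sin λ·ΔX + cos λ·ΔY = −(-0.579850)·(-52.5) + (-0.814723)·(227.6) = -215.87 m.

ΔE = -216 m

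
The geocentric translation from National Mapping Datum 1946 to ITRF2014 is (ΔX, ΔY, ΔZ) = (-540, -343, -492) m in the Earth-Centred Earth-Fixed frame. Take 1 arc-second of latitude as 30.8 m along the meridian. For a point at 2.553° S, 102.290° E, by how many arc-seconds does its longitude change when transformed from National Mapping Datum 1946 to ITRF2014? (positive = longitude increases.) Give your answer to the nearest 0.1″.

Δλ = 19.5″

sin φ = -0.044544, cos φ = 0.999007, sin λ = 0.977083, cos λ = -0.212860.
East component: ΔE = −sin λ·ΔX + cos λ·ΔY = −(0.977083)(-540) + (-0.212860)(-343) = 600.64 m.
1° of latitude spans 3600 × 30.80 = 110880 m; at latitude φ, 1° of longitude spans that × cos φ = 110769.9 m, so Δλ = 600.64 / 110769.9 × 3600 = 19.521″.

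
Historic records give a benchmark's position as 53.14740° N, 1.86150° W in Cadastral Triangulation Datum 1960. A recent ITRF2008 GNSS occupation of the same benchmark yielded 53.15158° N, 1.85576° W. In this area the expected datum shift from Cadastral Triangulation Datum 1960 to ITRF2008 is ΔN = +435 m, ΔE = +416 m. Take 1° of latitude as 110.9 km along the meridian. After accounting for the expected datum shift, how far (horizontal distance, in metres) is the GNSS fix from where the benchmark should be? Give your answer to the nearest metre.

Observed coordinate differences: Δφ = +0.00418°, Δλ = +0.00574°.
Converting to metres (1° lat = 110900 m, cos φ = 0.599758): observed ΔN = 463.6 m, observed ΔE = 381.8 m.
Subtracting the expected shift leaves a residual of 463.6 − (435) = 28.6 m north and 381.8 − (416) = -34.2 m east.
Residual distance = √(28.6² + (-34.2)²) = 44.6 m.

45 m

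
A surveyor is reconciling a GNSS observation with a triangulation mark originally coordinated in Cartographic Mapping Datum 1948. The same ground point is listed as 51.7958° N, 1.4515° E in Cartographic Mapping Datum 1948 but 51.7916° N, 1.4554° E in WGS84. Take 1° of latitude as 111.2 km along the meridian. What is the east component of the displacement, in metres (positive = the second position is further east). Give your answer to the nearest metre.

Δφ = 51.7916° − 51.7958° = -0.0042°; Δλ = 1.4554° − 1.4515° = +0.0039°.
ΔN = Δφ × 111200 = -467.0 m; ΔE = Δλ × 111200 × cos(51.7958°) = +0.0039 × 111200 × 0.618466 = 268.2 m.

ΔE = 268 m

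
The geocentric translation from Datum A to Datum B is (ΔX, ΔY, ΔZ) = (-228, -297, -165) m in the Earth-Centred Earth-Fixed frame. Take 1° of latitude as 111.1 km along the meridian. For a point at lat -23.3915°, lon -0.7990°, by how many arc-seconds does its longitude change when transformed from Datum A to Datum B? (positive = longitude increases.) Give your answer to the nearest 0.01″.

sin φ = -0.397012, cos φ = 0.917814, sin λ = -0.013945, cos λ = 0.999903.
East component: ΔE = −sin λ·ΔX + cos λ·ΔY = −(-0.013945)(-228) + (0.999903)(-297) = -300.15 m.
1° of latitude spans 111100 m; at latitude φ, 1° of longitude spans that × cos φ = 101969.1 m, so Δλ = -300.15 / 101969.1 × 3600 = -10.597″.

Δλ = -10.60″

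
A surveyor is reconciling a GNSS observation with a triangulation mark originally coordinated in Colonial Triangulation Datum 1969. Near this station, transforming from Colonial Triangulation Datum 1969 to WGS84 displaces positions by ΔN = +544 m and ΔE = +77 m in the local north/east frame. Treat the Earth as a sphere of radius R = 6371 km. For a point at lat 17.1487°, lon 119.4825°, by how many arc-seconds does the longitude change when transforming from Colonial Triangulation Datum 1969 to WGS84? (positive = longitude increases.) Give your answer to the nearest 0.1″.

Δλ = 2.6″

At latitude 17.1487°, cos φ = 0.955543.
One radian of longitude at latitude φ spans R cos φ, so Δλ = ΔE / (R cos φ) = 77.0 / (6371000 × 0.955543) = 1.2648e-05 rad = 2.609″.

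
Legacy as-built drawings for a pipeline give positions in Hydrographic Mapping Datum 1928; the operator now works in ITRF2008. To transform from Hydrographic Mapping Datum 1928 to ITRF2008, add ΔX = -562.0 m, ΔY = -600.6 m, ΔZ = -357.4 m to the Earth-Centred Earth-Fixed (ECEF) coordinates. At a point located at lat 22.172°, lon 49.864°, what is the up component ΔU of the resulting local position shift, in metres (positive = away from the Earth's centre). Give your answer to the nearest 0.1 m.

The local up (radial) axis is (cos φ cos λ, cos φ sin λ, sin φ), giving ΔU = -335.480 − 425.215 − 134.879 = -895.57 m.

ΔU = -895.6 m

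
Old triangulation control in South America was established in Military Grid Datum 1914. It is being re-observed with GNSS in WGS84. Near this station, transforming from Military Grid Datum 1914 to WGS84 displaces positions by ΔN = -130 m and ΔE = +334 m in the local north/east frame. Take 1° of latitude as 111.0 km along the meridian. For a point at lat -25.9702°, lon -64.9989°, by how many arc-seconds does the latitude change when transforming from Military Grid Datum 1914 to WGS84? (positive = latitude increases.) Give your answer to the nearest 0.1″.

Δφ = -4.2″

1° of latitude = 111.0 km, so Δφ = -130.0 / 111000 = -0.0011712° = -4.216″.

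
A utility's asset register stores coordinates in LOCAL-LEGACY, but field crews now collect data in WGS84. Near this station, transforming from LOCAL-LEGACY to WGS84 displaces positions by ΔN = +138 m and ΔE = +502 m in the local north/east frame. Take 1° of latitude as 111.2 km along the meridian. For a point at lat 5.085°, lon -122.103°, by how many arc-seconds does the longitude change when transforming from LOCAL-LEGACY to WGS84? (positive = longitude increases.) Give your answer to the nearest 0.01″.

At latitude 5.085°, cos φ = 0.996064.
1° of longitude at this latitude = 111.2 × cos φ = 110.76 km, so Δλ = 502.0 / 110762.4 = 0.0045322° = 16.316″.

Δλ = 16.32″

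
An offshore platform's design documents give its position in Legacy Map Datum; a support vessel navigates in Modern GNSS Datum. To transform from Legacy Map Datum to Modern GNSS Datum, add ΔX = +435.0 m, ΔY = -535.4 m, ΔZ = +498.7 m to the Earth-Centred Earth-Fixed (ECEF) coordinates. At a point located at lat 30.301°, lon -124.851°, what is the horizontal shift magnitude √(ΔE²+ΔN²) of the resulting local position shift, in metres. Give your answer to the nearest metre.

The local east axis at (φ, λ) is (−sin λ, cos λ, 0), so ΔE = −sin(-124.851°)·435.0 + cos(-124.851°)·(-535.4) = 662.93 m.
The local north axis is (−sin φ cos λ, −sin φ sin λ, cos φ), giving ΔN = 125.418 − 221.681 + 430.571 = 334.31 m.
Horizontal magnitude = √(ΔE² + ΔN²) = √(662.93² + 334.31²) = 742.45 m.

742 m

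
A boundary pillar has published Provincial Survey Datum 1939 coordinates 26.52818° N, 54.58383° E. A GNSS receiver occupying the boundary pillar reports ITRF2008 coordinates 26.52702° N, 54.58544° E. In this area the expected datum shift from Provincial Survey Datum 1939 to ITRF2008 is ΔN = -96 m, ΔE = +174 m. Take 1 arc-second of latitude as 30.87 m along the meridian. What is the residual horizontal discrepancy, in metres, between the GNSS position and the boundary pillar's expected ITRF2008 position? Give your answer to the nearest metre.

36 m

Observed coordinate differences: Δφ = -0.00116°, Δλ = +0.00161°.
Converting to metres (1° lat = 111132 m, cos φ = 0.894715): observed ΔN = -128.9 m, observed ΔE = 160.1 m.
Subtracting the expected shift leaves a residual of -128.9 − (-96) = -32.9 m north and 160.1 − (174) = -13.9 m east.
Residual distance = √((-32.9)² + (-13.9)²) = 35.7 m.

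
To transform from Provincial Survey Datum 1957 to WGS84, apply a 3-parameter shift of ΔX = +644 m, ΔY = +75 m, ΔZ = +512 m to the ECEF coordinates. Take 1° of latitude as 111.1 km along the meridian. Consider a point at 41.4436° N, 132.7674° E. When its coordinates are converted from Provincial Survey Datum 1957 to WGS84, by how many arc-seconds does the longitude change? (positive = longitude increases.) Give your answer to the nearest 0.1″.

Δλ = -22.6″

sin φ = 0.661882, cos φ = 0.749608, sin λ = 0.734116, cos λ = -0.679024.
East component: ΔE = −sin λ·ΔX + cos λ·ΔY = −(0.734116)(644) + (-0.679024)(75) = -523.70 m.
1° of latitude spans 111100 m; at latitude φ, 1° of longitude spans that × cos φ = 83281.4 m, so Δλ = -523.70 / 83281.4 × 3600 = -22.638″.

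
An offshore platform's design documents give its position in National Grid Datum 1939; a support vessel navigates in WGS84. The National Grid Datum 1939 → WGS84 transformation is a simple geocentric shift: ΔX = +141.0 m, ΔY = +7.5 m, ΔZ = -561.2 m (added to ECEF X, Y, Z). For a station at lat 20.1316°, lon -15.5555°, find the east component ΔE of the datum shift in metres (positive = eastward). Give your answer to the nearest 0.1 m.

At φ = 20.1316°, λ = -15.5555°: sin φ = 0.344178, cos φ = 0.938905, sin λ = -0.268172, cos λ = 0.963371.
ΔE = −sin λ·ΔX + cos λ·ΔY = −(-0.268172)·(141.0) + (0.963371)·(7.5) = 45.04 m.

ΔE = 45.0 m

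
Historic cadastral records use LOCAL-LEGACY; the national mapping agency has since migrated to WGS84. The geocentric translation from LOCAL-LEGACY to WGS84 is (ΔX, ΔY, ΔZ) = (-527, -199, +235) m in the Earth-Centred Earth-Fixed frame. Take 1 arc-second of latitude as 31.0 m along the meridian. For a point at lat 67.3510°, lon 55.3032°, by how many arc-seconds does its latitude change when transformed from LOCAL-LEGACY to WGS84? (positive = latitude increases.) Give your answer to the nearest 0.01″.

Δφ = 16.72″

sin φ = 0.922881, cos φ = 0.385085, sin λ = 0.822176, cos λ = 0.569234.
North component: ΔN = −sin φ cos λ·ΔX − sin φ sin λ·ΔY + cos φ·ΔZ = −(0.922881)(0.569234)(-527) − (0.922881)(0.822176)(-199) + (0.385085)(235) = 518.34 m.
1° of latitude spans 3600 × 31.00 = 111600 m, so Δφ = 518.34 / 111600 × 3600 = 16.721″.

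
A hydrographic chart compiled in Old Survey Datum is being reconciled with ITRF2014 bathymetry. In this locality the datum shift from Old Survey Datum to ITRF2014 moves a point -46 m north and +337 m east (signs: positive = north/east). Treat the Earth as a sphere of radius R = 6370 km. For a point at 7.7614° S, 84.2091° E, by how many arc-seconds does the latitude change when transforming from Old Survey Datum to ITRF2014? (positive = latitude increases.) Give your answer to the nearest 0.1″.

On a sphere of radius R, 1 rad of latitude = R, so Δφ = ΔN / R = -46.0 / 6370000 = -7.2214e-06 rad = -1.490″.

Δφ = -1.5″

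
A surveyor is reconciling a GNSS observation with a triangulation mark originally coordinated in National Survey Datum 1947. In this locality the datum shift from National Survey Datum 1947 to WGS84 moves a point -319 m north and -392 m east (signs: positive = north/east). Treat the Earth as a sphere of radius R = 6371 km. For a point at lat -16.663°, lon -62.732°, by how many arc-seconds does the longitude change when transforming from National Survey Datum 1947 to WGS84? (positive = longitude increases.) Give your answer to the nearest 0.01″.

At latitude -16.663°, cos φ = 0.958008.
One radian of longitude at latitude φ spans R cos φ, so Δλ = ΔE / (R cos φ) = -392.0 / (6371000 × 0.958008) = -6.4226e-05 rad = -13.248″.

Δλ = -13.25″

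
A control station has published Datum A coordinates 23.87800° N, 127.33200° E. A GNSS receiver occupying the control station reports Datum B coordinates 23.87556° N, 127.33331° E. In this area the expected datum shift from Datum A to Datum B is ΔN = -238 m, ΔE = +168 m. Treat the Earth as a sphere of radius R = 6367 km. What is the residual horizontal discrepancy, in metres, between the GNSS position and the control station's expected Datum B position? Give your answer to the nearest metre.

Observed coordinate differences: Δφ = -0.00244°, Δλ = +0.00131°.
Converting to metres (1° lat = 111125 m, cos φ = 0.914409): observed ΔN = -271.1 m, observed ΔE = 133.1 m.
Subtracting the expected shift leaves a residual of -271.1 − (-238) = -33.1 m north and 133.1 − (168) = -34.9 m east.
Residual distance = √((-33.1)² + (-34.9)²) = 48.1 m.

48 m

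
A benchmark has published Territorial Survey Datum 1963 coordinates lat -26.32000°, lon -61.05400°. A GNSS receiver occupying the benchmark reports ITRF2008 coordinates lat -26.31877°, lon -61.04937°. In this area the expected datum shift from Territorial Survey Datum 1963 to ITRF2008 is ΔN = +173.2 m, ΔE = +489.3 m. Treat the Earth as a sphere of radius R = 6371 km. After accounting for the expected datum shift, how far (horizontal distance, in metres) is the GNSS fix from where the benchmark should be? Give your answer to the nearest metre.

46 m

Observed coordinate differences: Δφ = +0.00123°, Δλ = +0.00463°.
Converting to metres (1° lat = 111195 m, cos φ = 0.896332): observed ΔN = 136.8 m, observed ΔE = 461.5 m.
Subtracting the expected shift leaves a residual of 136.8 − (173.2) = -36.4 m north and 461.5 − (489.3) = -27.8 m east.
Residual distance = √((-36.4)² + (-27.8)²) = 45.8 m.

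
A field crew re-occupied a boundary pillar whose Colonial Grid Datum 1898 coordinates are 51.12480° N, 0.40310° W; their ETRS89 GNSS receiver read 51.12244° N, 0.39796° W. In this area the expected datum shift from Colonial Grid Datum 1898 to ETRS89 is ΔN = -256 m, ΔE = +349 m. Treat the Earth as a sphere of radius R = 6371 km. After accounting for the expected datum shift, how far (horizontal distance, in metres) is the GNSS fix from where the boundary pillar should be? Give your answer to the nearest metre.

12 m

Observed coordinate differences: Δφ = -0.00236°, Δλ = +0.00514°.
Converting to metres (1° lat = 111195 m, cos φ = 0.627626): observed ΔN = -262.4 m, observed ΔE = 358.7 m.
Subtracting the expected shift leaves a residual of -262.4 − (-256) = -6.4 m north and 358.7 − (349) = 9.7 m east.
Residual distance = √((-6.4)² + 9.7²) = 11.6 m.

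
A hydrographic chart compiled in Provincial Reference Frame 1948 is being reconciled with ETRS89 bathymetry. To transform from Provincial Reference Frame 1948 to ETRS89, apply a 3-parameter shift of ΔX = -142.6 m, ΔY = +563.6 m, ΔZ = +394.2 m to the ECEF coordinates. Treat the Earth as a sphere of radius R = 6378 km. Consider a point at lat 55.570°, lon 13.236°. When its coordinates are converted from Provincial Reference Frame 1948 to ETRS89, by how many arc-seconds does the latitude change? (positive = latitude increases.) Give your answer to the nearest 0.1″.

sin φ = 0.824818, cos φ = 0.565399, sin λ = 0.228963, cos λ = 0.973435.
North component: ΔN = −sin φ cos λ·ΔX − sin φ sin λ·ΔY + cos φ·ΔZ = −(0.824818)(0.973435)(-142.6) − (0.824818)(0.228963)(563.6) + (0.565399)(394.2) = 230.94 m.
1° of latitude spans πR/180 = 111317 m, so Δφ = 230.94 / 111317 × 3600 = 7.469″.

Δφ = 7.5″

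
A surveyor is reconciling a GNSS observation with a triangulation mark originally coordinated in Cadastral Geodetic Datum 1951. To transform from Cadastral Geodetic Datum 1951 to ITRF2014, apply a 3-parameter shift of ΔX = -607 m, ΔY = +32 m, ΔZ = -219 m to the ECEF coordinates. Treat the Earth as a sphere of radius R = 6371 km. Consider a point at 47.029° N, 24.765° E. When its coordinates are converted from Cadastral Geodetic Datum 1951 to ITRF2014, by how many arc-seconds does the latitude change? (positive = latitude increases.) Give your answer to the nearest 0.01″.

Δφ = 7.91″

sin φ = 0.731699, cos φ = 0.681628, sin λ = 0.418897, cos λ = 0.908034.
North component: ΔN = −sin φ cos λ·ΔX − sin φ sin λ·ΔY + cos φ·ΔZ = −(0.731699)(0.908034)(-607) − (0.731699)(0.418897)(32) + (0.681628)(-219) = 244.21 m.
1° of latitude spans πR/180 = 111195 m, so Δφ = 244.21 / 111195 × 3600 = 7.906″.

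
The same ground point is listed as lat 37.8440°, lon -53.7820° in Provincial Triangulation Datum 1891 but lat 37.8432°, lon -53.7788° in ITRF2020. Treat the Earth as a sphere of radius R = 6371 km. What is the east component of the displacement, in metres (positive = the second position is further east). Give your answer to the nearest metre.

ΔE = 281 m

Δφ = 37.8432° − 37.8440° = -0.0008°; Δλ = -53.7788° − -53.7820° = +0.0032°.
1° along a meridian = πR/180 = 111195 m.
ΔN = Δφ × 111195 = -89.0 m; ΔE = Δλ × 111195 × cos(37.8440°) = +0.0032 × 111195 × 0.789684 = 281.0 m.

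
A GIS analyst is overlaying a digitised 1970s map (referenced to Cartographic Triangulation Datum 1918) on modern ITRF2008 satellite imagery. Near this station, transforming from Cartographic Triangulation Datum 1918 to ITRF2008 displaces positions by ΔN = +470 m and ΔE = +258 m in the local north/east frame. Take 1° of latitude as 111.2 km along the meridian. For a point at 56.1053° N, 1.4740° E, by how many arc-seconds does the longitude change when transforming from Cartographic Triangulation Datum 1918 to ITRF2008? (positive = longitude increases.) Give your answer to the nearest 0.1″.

At latitude 56.1053°, cos φ = 0.557668.
1° of longitude at this latitude = 111.2 × cos φ = 62.01 km, so Δλ = 258.0 / 62012.7 = 0.0041604° = 14.978″.

Δλ = 15.0″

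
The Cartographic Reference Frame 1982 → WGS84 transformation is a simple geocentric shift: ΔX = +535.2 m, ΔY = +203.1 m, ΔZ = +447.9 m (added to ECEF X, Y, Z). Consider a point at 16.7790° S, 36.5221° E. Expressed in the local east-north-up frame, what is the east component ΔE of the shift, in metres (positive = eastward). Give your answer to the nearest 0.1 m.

ΔE = -155.3 m

The local east axis at (φ, λ) is (−sin λ, cos λ, 0), so ΔE = −sin(36.5221°)·535.2 + cos(36.5221°)·203.1 = -155.30 m.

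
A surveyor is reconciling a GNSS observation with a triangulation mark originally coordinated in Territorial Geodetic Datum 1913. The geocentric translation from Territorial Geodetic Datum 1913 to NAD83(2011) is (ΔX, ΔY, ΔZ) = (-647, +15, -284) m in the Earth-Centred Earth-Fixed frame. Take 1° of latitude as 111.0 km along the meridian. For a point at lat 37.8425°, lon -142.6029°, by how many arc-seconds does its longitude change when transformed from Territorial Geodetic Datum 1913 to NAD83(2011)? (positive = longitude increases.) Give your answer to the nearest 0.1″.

Δλ = -16.6″

sin φ = 0.613493, cos φ = 0.789700, sin λ = -0.607336, cos λ = -0.794445.
East component: ΔE = −sin λ·ΔX + cos λ·ΔY = −(-0.607336)(-647) + (-0.794445)(15) = -404.86 m.
1° of latitude spans 111000 m; at latitude φ, 1° of longitude spans that × cos φ = 87656.7 m, so Δλ = -404.86 / 87656.7 × 3600 = -16.627″.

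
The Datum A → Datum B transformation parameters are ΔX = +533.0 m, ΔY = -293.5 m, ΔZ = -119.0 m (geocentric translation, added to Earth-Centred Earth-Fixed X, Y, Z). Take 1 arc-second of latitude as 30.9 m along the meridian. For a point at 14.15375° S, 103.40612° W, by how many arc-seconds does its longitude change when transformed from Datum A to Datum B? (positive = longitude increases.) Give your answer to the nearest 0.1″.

Δλ = 19.6″

sin φ = -0.244525, cos φ = 0.969643, sin λ = -0.972751, cos λ = -0.231852.
East component: ΔE = −sin λ·ΔX + cos λ·ΔY = −(-0.972751)(533.0) + (-0.231852)(-293.5) = 586.52 m.
1° of latitude spans 3600 × 30.90 = 111240 m; at latitude φ, 1° of longitude spans that × cos φ = 107863.1 m, so Δλ = 586.52 / 107863.1 × 3600 = 19.576″.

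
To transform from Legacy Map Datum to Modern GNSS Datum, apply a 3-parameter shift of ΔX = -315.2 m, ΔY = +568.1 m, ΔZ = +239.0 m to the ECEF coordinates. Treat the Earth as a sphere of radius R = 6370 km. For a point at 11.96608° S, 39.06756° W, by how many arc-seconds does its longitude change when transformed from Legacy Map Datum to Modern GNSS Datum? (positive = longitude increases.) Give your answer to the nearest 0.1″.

sin φ = -0.207333, cos φ = 0.978271, sin λ = -0.630236, cos λ = 0.776403.
East component: ΔE = −sin λ·ΔX + cos λ·ΔY = −(-0.630236)(-315.2) + (0.776403)(568.1) = 242.42 m.
1° of latitude spans πR/180 = 111177 m; at latitude φ, 1° of longitude spans that × cos φ = 108761.6 m, so Δλ = 242.42 / 108761.6 × 3600 = 8.024″.

Δλ = 8.0″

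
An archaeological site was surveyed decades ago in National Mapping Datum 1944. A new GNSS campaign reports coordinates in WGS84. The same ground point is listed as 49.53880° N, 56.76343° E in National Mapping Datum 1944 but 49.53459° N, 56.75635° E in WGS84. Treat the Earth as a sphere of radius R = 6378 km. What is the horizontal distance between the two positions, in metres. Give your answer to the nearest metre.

694 m

Δφ = 49.53459° − 49.53880° = -0.00421°; Δλ = 56.75635° − 56.76343° = -0.00708°.
1° along a meridian = πR/180 = 111317 m.
ΔN = Δφ × 111317 = -468.6 m; ΔE = Δλ × 111317 × cos(49.53880°) = -0.00708 × 111317 × 0.648933 = -511.4 m.
Distance = √(ΔE² + ΔN²) = √((-511.4)² + (-468.6)²) = 693.7 m.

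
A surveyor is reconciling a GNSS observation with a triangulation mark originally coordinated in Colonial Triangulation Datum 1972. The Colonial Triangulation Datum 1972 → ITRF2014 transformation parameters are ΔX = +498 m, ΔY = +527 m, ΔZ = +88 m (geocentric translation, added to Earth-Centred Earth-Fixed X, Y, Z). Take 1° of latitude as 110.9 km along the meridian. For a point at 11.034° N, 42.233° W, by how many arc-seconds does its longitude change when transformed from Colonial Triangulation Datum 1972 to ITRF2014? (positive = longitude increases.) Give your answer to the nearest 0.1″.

Δλ = 24.0″

sin φ = 0.191391, cos φ = 0.981514, sin λ = -0.672147, cos λ = 0.740418.
East component: ΔE = −sin λ·ΔX + cos λ·ΔY = −(-0.672147)(498) + (0.740418)(527) = 724.93 m.
1° of latitude spans 110900 m; at latitude φ, 1° of longitude spans that × cos φ = 108849.9 m, so Δλ = 724.93 / 108849.9 × 3600 = 23.976″.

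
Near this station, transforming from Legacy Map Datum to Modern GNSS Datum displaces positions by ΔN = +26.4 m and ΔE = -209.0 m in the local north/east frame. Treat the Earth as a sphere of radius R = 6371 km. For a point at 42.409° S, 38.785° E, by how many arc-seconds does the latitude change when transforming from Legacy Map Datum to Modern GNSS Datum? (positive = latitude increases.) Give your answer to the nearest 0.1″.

Δφ = 0.9″

On a sphere of radius R, 1 rad of latitude = R, so Δφ = ΔN / R = 26.4 / 6371000 = 4.1438e-06 rad = 0.855″.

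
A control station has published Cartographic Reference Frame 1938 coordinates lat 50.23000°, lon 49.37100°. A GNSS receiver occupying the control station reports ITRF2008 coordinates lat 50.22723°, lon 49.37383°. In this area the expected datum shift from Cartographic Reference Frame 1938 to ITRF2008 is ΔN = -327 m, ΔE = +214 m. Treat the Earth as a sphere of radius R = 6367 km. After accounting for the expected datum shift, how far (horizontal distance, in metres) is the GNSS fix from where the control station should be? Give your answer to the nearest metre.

23 m

Observed coordinate differences: Δφ = -0.00277°, Δλ = +0.00283°.
Converting to metres (1° lat = 111125 m, cos φ = 0.639707): observed ΔN = -307.8 m, observed ΔE = 201.2 m.
Subtracting the expected shift leaves a residual of -307.8 − (-327) = 19.2 m north and 201.2 − (214) = -12.8 m east.
Residual distance = √(19.2² + (-12.8)²) = 23.1 m.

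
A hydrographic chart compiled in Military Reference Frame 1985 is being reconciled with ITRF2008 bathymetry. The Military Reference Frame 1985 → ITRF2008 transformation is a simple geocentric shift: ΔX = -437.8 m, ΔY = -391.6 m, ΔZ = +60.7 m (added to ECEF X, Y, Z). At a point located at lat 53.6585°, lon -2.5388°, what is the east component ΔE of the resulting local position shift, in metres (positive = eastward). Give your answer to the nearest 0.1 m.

At φ = 53.6585°, λ = -2.5388°: sin φ = 0.805499, cos φ = 0.592597, sin λ = -0.044296, cos λ = 0.999018.
ΔE = −sin λ·ΔX + cos λ·ΔY = −(-0.044296)·(-437.8) + (0.999018)·(-391.6) = -410.61 m.

ΔE = -410.6 m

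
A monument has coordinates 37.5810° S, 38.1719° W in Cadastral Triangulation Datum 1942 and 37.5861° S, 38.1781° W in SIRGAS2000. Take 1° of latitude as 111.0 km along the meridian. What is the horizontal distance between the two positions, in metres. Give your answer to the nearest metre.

786 m

Δφ = -37.5861° − -37.5810° = -0.0051°; Δλ = -38.1781° − -38.1719° = -0.0062°.
ΔN = Δφ × 111000 = -566.1 m; ΔE = Δλ × 111000 × cos(-37.5810°) = -0.0062 × 111000 × 0.792492 = -545.4 m.
Distance = √(ΔE² + ΔN²) = √((-545.4)² + (-566.1)²) = 786.1 m.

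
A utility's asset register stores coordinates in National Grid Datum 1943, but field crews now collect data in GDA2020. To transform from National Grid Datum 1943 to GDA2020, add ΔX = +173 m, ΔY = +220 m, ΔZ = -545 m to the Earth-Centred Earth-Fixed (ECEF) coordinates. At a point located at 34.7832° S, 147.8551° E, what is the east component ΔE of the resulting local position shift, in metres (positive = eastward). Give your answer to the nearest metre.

ΔE = -278 m

At φ = -34.7832°, λ = 147.8551°: sin φ = -0.570473, cos φ = 0.821317, sin λ = 0.532062, cos λ = -0.846705.
ΔE = −sin λ·ΔX + cos λ·ΔY = −(0.532062)·(173) + (-0.846705)·(220) = -278.32 m.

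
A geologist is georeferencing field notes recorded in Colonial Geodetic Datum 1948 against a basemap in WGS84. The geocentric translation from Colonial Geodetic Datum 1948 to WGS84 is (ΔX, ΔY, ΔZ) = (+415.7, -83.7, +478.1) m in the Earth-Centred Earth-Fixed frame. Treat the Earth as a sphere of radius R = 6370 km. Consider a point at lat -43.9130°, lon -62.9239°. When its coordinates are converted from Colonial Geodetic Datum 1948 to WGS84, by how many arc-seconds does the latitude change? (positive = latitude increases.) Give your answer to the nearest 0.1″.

Δφ = 17.1″

sin φ = -0.693565, cos φ = 0.720394, sin λ = -0.890403, cos λ = 0.455174.
North component: ΔN = −sin φ cos λ·ΔX − sin φ sin λ·ΔY + cos φ·ΔZ = −(-0.693565)(0.455174)(415.7) − (-0.693565)(-0.890403)(-83.7) + (0.720394)(478.1) = 527.34 m.
1° of latitude spans πR/180 = 111177 m, so Δφ = 527.34 / 111177 × 3600 = 17.076″.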